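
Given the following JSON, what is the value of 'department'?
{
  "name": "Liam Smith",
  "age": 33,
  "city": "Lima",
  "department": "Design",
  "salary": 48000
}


Looking up field 'department'
Value: Design

Design


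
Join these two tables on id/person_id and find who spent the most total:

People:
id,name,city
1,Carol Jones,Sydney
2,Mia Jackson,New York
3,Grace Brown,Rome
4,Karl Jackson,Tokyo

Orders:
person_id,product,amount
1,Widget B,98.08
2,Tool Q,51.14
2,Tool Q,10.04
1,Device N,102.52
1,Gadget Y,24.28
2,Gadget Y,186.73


Join on: people.id = orders.person_id

Joined rows:
  Carol Jones (Sydney) bought Widget B for $98.08
  Mia Jackson (New York) bought Tool Q for $51.14
  Mia Jackson (New York) bought Tool Q for $10.04
  Carol Jones (Sydney) bought Device N for $102.52
  Carol Jones (Sydney) bought Gadget Y for $24.28
  Mia Jackson (New York) bought Gadget Y for $186.73

Total per person:
  Mia Jackson: $247.91
  Carol Jones: $224.88

Top spender: Mia Jackson ($247.91)

Mia Jackson ($247.91)


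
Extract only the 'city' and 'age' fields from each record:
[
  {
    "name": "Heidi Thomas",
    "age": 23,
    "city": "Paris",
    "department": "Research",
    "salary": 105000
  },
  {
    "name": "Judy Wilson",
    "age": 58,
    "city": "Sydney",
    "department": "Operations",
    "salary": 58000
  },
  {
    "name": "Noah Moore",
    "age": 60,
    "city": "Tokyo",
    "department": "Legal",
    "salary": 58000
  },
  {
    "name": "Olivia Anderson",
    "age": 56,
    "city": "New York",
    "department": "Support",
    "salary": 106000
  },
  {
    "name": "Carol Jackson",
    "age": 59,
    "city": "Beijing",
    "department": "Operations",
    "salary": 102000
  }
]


Original: 5 records with fields: name, age, city, department, salary
Keep: ['city', 'age']
Drop: ['name', 'department', 'salary']
Result: 5 records, 2 fields each

[
  {
    "city": "Paris",
    "age": 23
  },
  {
    "city": "Sydney",
    "age": 58
  },
  {
    "city": "Tokyo",
    "age": 60
  },
  {
    "city": "New York",
    "age": 56
  },
  {
    "city": "Beijing",
    "age": 59
  }
]


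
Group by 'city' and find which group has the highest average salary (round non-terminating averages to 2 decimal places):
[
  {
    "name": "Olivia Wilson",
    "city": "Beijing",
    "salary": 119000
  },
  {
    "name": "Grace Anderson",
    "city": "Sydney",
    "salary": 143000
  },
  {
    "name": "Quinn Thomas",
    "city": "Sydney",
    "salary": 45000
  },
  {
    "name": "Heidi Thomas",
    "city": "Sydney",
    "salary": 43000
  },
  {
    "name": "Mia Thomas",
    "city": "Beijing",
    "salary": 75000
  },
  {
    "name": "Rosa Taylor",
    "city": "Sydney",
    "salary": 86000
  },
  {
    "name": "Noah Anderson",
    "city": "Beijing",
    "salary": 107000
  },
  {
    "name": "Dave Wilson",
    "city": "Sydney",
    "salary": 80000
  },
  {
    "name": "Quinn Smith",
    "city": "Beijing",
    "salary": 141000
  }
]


Group by: city

Groups:
  Beijing: 4 people, avg salary = 442000/4 = $110500
  Sydney: 5 people, avg salary = 397000/5 = $79400

Highest average salary: Beijing ($110500)

Beijing ($110500)


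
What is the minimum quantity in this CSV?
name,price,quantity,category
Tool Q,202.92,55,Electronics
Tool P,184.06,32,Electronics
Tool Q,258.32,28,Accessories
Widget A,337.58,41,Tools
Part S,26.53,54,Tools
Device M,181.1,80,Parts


Computing minimum quantity:
Values: [55, 32, 28, 41, 54, 80]
Min = 28

28


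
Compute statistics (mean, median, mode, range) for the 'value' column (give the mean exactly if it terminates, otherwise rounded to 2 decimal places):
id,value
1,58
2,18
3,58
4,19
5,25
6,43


Data: [58, 18, 58, 19, 25, 43]
Count: 6
Sum: 221
Mean: 221/6 ≈ 36.83 (rounded to 2 decimal places)
Sorted: [18, 19, 25, 43, 58, 58]
Median: 34.0
Mode: 58 (2 times)
Range: 58 - 18 = 40
Min: 18, Max: 58

mean≈36.83, median=34.0, mode=58, range=40


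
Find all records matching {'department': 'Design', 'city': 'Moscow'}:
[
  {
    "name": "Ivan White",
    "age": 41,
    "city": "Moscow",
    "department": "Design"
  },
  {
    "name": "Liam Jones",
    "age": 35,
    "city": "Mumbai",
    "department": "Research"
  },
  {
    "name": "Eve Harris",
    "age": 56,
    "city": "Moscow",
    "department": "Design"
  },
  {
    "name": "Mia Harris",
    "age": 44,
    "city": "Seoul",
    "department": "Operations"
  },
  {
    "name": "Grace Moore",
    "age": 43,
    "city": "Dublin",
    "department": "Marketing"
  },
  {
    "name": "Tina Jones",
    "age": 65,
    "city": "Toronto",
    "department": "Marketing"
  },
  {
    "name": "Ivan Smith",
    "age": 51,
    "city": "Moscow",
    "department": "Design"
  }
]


Search criteria: {'department': 'Design', 'city': 'Moscow'}

Checking 7 records:
  Ivan White: {department: Design, city: Moscow} <-- MATCH
  Liam Jones: {department: Research, city: Mumbai}
  Eve Harris: {department: Design, city: Moscow} <-- MATCH
  Mia Harris: {department: Operations, city: Seoul}
  Grace Moore: {department: Marketing, city: Dublin}
  Tina Jones: {department: Marketing, city: Toronto}
  Ivan Smith: {department: Design, city: Moscow} <-- MATCH

Matches: ["Ivan White", "Eve Harris", "Ivan Smith"]

["Ivan White", "Eve Harris", "Ivan Smith"]


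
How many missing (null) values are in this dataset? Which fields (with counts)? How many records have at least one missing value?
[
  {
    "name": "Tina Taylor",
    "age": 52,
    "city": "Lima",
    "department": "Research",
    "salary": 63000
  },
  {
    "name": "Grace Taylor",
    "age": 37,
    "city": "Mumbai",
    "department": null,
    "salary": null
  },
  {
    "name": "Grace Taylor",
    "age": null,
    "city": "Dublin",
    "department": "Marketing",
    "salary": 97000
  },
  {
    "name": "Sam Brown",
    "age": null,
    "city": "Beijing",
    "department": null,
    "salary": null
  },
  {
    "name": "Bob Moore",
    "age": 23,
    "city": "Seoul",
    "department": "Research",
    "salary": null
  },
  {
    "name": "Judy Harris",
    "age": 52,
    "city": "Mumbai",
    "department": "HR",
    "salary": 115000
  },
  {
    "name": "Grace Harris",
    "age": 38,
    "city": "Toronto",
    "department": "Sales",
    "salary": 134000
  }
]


Checking for missing (null) values in 7 records:

  Tina Taylor: complete
  Grace Taylor: department, salary
  Grace Taylor: age
  Sam Brown: age, department, salary
  Bob Moore: salary
  Judy Harris: complete
  Grace Harris: complete

Per field:
  name: 0 missing
  age: 2 missing
  city: 0 missing
  department: 2 missing
  salary: 3 missing

Total missing values: 7
Records with any missing: 4

7 missing values (age: 2, department: 2, salary: 3); 4 incomplete records


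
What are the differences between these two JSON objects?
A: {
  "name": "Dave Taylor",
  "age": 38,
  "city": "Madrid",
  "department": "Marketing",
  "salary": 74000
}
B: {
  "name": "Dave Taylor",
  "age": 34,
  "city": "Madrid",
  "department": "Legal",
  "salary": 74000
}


Comparing each field (in key order):
  name: same
  age: DIFFERENT
  city: same
  department: DIFFERENT
  salary: same
Differences:
  age: 38 -> 34
  department: Marketing -> Legal

2 field(s) changed

2 changes: age, department


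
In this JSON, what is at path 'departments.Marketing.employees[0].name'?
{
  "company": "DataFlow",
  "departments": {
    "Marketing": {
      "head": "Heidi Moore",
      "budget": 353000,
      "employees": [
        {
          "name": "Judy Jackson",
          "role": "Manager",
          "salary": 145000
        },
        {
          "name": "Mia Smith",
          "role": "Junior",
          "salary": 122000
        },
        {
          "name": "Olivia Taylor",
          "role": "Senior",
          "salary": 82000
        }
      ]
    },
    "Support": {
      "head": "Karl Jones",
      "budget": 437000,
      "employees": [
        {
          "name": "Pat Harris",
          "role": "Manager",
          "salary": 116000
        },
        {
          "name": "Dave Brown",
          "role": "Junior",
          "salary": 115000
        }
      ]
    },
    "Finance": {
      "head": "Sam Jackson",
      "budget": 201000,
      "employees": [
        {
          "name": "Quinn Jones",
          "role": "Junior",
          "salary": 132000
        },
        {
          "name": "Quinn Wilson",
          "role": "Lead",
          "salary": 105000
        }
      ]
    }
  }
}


Path: departments.Marketing.employees[0].name

Navigate:
  -> departments
  -> Marketing
  -> employees[0].name = 'Judy Jackson'

Judy Jackson


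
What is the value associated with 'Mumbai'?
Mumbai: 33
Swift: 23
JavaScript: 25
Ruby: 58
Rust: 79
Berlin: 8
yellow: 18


Looking up key 'Mumbai'
Value: 33

33


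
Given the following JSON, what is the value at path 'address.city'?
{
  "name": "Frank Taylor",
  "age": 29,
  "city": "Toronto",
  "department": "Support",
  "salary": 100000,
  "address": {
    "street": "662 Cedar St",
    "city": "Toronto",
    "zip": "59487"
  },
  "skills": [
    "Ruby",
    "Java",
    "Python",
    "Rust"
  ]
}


Query: address.city
Path: address -> city
Value: Toronto

Toronto


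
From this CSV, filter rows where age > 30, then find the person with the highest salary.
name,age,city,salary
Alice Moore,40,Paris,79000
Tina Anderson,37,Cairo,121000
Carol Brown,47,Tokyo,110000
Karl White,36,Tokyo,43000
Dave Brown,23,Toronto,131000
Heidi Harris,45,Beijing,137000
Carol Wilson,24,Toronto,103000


Filter: age > 30
Sort by: salary (descending)

Filtered records (5):
  Heidi Harris, age 45, salary $137000
  Tina Anderson, age 37, salary $121000
  Carol Brown, age 47, salary $110000
  Alice Moore, age 40, salary $79000
  Karl White, age 36, salary $43000

Highest salary: Heidi Harris ($137000)

Heidi Harris


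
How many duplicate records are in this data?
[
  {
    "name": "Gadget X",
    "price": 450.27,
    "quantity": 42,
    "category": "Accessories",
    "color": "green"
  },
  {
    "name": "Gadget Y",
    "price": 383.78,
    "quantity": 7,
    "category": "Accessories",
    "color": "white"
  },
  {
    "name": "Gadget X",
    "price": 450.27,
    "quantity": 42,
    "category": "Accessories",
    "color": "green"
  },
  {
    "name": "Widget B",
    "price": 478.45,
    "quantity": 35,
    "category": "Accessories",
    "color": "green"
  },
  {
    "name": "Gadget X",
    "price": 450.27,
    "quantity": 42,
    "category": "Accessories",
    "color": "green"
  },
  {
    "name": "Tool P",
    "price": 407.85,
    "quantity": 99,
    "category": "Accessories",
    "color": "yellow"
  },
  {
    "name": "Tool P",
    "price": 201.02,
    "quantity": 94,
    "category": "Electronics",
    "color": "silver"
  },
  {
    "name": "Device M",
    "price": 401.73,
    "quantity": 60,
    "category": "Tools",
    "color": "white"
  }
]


Checking 8 records for duplicates:

  Row 1: Gadget X ($450.27, qty 42)
  Row 2: Gadget Y ($383.78, qty 7)
  Row 3: Gadget X ($450.27, qty 42) <-- DUPLICATE
  Row 4: Widget B ($478.45, qty 35)
  Row 5: Gadget X ($450.27, qty 42) <-- DUPLICATE
  Row 6: Tool P ($407.85, qty 99)
  Row 7: Tool P ($201.02, qty 94)
  Row 8: Device M ($401.73, qty 60)

Duplicates found: 2
Unique records: 6

2 duplicates, 6 unique


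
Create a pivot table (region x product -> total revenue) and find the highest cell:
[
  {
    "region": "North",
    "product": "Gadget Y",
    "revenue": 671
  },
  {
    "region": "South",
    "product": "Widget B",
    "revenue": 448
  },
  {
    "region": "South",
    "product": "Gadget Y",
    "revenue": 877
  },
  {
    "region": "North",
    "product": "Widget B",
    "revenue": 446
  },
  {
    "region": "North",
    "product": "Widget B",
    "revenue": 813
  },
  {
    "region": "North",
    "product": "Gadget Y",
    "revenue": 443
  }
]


Pivot: region (rows) x product (columns) -> total revenue

     Gadget Y      Widget B    
North         1114          1259  
South          877           448  

Highest: North / Widget B = $1259

North / Widget B = $1259


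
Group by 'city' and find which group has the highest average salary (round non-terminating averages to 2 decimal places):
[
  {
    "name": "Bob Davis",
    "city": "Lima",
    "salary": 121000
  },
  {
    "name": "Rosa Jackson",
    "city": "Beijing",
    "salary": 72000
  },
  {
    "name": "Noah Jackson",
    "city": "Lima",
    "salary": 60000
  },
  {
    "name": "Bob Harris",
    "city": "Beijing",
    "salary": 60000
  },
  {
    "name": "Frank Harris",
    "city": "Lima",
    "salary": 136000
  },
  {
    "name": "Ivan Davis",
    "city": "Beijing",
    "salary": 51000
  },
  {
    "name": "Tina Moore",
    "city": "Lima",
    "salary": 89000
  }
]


Group by: city

Groups:
  Beijing: 3 people, avg salary = 183000/3 = $61000
  Lima: 4 people, avg salary = 406000/4 = $101500

Highest average salary: Lima ($101500)

Lima ($101500)


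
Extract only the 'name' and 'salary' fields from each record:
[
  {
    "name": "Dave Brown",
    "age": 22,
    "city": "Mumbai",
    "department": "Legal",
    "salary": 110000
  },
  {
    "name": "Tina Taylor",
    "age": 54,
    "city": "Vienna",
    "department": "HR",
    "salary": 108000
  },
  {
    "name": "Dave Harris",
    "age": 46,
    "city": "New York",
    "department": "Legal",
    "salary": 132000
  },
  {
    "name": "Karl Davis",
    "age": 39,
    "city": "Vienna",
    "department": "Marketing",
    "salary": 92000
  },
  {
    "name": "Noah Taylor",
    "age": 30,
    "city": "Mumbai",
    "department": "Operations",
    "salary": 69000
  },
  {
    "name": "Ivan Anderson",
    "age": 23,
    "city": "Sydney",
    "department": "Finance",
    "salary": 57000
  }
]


Original: 6 records with fields: name, age, city, department, salary
Keep: ['name', 'salary']
Drop: ['age', 'city', 'department']
Result: 6 records, 2 fields each

[
  {
    "name": "Dave Brown",
    "salary": 110000
  },
  {
    "name": "Tina Taylor",
    "salary": 108000
  },
  {
    "name": "Dave Harris",
    "salary": 132000
  },
  {
    "name": "Karl Davis",
    "salary": 92000
  },
  {
    "name": "Noah Taylor",
    "salary": 69000
  },
  {
    "name": "Ivan Anderson",
    "salary": 57000
  }
]


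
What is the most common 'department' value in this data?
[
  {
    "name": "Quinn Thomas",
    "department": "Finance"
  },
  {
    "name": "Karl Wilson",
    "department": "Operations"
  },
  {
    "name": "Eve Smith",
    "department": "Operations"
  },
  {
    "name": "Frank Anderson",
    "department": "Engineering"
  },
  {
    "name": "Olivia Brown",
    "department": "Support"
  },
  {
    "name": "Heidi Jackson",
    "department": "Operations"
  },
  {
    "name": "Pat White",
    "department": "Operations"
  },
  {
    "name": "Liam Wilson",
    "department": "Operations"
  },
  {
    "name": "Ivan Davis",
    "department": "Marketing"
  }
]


Counting 'department' values across 9 records:

  Operations: 5 #####
  Finance: 1 #
  Engineering: 1 #
  Support: 1 #
  Marketing: 1 #

Most common: Operations (5 times)

Operations (5 times)


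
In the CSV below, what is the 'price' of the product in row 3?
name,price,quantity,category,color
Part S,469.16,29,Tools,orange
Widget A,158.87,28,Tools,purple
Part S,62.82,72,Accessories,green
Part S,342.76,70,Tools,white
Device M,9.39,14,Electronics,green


Query: Row 3 ('Part S'), column 'price'
Value: 62.82

62.82


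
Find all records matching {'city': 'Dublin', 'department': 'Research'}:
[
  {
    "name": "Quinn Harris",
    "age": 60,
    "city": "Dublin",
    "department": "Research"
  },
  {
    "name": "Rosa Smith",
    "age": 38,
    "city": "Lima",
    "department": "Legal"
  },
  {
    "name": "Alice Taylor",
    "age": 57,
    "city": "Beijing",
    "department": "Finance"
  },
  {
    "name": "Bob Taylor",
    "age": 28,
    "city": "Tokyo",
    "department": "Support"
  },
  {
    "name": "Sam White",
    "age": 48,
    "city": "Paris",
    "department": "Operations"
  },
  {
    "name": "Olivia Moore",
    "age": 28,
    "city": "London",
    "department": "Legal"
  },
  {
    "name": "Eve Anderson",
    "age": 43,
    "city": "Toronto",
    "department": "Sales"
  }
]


Search criteria: {'city': 'Dublin', 'department': 'Research'}

Checking 7 records:
  Quinn Harris: {city: Dublin, department: Research} <-- MATCH
  Rosa Smith: {city: Lima, department: Legal}
  Alice Taylor: {city: Beijing, department: Finance}
  Bob Taylor: {city: Tokyo, department: Support}
  Sam White: {city: Paris, department: Operations}
  Olivia Moore: {city: London, department: Legal}
  Eve Anderson: {city: Toronto, department: Sales}

Matches: ["Quinn Harris"]

["Quinn Harris"]


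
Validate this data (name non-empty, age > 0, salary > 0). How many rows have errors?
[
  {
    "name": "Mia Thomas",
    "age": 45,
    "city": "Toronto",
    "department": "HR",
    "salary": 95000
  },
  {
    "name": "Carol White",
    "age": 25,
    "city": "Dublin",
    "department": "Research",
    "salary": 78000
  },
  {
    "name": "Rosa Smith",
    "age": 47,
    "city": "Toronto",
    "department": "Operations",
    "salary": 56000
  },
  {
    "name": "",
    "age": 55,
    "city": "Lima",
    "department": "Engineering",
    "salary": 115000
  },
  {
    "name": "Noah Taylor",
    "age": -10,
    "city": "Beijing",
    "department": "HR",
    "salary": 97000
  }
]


Validating 5 records:
Rules: name non-empty, age > 0, salary > 0

  Row 1 (Mia Thomas): OK
  Row 2 (Carol White): OK
  Row 3 (Rosa Smith): OK
  Row 4 (???): empty name
  Row 5 (Noah Taylor): negative age: -10

Total errors: 2

2 errors


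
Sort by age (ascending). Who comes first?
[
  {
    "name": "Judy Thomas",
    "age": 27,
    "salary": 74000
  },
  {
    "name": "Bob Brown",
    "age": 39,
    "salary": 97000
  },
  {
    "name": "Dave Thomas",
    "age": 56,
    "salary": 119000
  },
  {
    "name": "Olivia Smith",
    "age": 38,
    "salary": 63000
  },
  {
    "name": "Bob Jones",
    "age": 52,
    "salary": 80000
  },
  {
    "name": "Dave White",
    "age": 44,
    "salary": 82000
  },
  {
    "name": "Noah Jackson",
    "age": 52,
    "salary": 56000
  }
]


Sort by: age (ascending)

Sorted order:
  1. Judy Thomas (age = 27)
  2. Olivia Smith (age = 38)
  3. Bob Brown (age = 39)
  4. Dave White (age = 44)
  5. Bob Jones (age = 52)
  6. Noah Jackson (age = 52)
  7. Dave Thomas (age = 56)

First: Judy Thomas

Judy Thomas


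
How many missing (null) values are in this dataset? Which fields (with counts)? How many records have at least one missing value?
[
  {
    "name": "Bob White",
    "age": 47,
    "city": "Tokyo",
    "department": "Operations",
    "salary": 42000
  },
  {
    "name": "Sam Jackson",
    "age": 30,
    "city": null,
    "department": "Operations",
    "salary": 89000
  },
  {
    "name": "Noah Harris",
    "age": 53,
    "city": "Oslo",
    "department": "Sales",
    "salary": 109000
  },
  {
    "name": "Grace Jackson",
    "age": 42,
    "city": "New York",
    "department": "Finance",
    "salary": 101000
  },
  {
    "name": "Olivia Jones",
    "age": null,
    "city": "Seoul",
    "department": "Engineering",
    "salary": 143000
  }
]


Checking for missing (null) values in 5 records:

  Bob White: complete
  Sam Jackson: city
  Noah Harris: complete
  Grace Jackson: complete
  Olivia Jones: age

Per field:
  name: 0 missing
  age: 1 missing
  city: 1 missing
  department: 0 missing
  salary: 0 missing

Total missing values: 2
Records with any missing: 2

2 missing values (age: 1, city: 1); 2 incomplete records


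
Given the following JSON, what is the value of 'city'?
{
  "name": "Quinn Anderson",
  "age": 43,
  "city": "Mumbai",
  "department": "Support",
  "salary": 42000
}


Looking up field 'city'
Value: Mumbai

Mumbai


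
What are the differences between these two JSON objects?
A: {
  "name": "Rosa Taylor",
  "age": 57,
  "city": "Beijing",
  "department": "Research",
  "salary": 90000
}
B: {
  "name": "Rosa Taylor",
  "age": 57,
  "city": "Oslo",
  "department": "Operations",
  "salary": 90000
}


Comparing each field (in key order):
  name: same
  age: same
  city: DIFFERENT
  department: DIFFERENT
  salary: same
Differences:
  city: Beijing -> Oslo
  department: Research -> Operations

2 field(s) changed

2 changes: city, department


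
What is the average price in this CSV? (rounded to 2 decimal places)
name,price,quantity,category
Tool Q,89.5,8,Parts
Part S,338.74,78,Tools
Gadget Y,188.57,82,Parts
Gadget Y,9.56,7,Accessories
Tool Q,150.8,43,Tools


Computing average price:
Values: [89.5, 338.74, 188.57, 9.56, 150.8]
Sum = 777.17
Count = 5
Average = 777.17/5 = 155.434 exactly -> 155.43 (rounded half-up to 2 decimal places)

155.43


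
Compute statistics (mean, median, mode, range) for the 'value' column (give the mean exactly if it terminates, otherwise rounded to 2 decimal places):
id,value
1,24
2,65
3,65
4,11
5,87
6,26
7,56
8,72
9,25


Data: [24, 65, 65, 11, 87, 26, 56, 72, 25]
Count: 9
Sum: 431
Mean: 431/9 ≈ 47.89 (rounded to 2 decimal places)
Sorted: [11, 24, 25, 26, 56, 65, 65, 72, 87]
Median: 56.0
Mode: 65 (2 times)
Range: 87 - 11 = 76
Min: 11, Max: 87

mean≈47.89, median=56.0, mode=65, range=76


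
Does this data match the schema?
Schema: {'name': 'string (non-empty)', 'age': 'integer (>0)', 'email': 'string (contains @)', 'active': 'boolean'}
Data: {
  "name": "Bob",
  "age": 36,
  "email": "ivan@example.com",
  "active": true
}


Validating each field against schema:
  name: OK (non-empty string)
  age: OK (positive integer)
  email: OK (string with @)
  active: OK (boolean)

Result: VALID

VALID


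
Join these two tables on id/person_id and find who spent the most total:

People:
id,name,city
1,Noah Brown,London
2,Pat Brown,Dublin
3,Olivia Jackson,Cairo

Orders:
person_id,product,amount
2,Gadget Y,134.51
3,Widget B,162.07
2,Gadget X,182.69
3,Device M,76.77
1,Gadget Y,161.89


Join on: people.id = orders.person_id

Joined rows:
  Pat Brown (Dublin) bought Gadget Y for $134.51
  Olivia Jackson (Cairo) bought Widget B for $162.07
  Pat Brown (Dublin) bought Gadget X for $182.69
  Olivia Jackson (Cairo) bought Device M for $76.77
  Noah Brown (London) bought Gadget Y for $161.89

Total per person:
  Pat Brown: $317.20
  Olivia Jackson: $238.84
  Noah Brown: $161.89

Top spender: Pat Brown ($317.20)

Pat Brown ($317.20)


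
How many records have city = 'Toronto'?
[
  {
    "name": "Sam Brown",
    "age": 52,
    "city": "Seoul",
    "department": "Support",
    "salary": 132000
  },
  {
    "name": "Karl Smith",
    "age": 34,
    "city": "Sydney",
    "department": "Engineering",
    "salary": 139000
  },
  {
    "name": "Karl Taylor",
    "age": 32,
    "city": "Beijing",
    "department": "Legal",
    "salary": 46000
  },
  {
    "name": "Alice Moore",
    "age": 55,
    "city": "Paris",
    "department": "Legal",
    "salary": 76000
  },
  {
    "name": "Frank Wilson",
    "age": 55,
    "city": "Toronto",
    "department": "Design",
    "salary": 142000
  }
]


Data: 5 records
Condition: city = 'Toronto'

Checking each record:
  Sam Brown: Seoul
  Karl Smith: Sydney
  Karl Taylor: Beijing
  Alice Moore: Paris
  Frank Wilson: Toronto MATCH

Count: 1

1


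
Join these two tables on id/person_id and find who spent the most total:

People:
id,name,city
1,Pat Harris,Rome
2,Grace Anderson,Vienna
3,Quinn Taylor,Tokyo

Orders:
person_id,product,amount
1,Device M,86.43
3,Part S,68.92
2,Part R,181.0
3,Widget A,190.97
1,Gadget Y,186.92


Join on: people.id = orders.person_id

Joined rows:
  Pat Harris (Rome) bought Device M for $86.43
  Quinn Taylor (Tokyo) bought Part S for $68.92
  Grace Anderson (Vienna) bought Part R for $181.0
  Quinn Taylor (Tokyo) bought Widget A for $190.97
  Pat Harris (Rome) bought Gadget Y for $186.92

Total per person:
  Pat Harris: $273.35
  Quinn Taylor: $259.89
  Grace Anderson: $181.00

Top spender: Pat Harris ($273.35)

Pat Harris ($273.35)


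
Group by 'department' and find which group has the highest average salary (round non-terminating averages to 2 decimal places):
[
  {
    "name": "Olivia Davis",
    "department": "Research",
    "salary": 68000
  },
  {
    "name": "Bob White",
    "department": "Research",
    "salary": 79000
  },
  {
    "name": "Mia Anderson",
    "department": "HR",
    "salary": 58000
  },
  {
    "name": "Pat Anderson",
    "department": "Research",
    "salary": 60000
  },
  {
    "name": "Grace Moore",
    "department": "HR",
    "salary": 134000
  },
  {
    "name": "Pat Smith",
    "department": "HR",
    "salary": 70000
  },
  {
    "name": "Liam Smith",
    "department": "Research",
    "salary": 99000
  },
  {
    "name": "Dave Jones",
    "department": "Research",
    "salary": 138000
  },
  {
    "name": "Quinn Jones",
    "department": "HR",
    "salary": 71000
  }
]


Group by: department

Groups:
  HR: 4 people, avg salary = 333000/4 = $83250
  Research: 5 people, avg salary = 444000/5 = $88800

Highest average salary: Research ($88800)

Research ($88800)


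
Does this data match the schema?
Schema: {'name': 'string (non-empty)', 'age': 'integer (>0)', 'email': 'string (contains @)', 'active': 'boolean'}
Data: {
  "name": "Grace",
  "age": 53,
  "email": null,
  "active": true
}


Validating each field against schema:
  name: OK (non-empty string)
  age: OK (positive integer)
  email: FAIL (null is not a string)
  active: OK (boolean)

Result: INVALID (1 error: email)

INVALID (1 error: email)


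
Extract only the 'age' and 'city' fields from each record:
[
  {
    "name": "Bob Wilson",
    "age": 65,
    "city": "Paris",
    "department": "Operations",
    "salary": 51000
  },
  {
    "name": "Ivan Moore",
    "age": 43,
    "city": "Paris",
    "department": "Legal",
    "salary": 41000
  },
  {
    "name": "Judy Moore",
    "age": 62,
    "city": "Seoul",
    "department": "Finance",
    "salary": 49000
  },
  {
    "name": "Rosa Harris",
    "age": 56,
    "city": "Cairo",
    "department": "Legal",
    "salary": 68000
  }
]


Original: 4 records with fields: name, age, city, department, salary
Keep: ['age', 'city']
Drop: ['name', 'department', 'salary']
Result: 4 records, 2 fields each

[
  {
    "age": 65,
    "city": "Paris"
  },
  {
    "age": 43,
    "city": "Paris"
  },
  {
    "age": 62,
    "city": "Seoul"
  },
  {
    "age": 56,
    "city": "Cairo"
  }
]


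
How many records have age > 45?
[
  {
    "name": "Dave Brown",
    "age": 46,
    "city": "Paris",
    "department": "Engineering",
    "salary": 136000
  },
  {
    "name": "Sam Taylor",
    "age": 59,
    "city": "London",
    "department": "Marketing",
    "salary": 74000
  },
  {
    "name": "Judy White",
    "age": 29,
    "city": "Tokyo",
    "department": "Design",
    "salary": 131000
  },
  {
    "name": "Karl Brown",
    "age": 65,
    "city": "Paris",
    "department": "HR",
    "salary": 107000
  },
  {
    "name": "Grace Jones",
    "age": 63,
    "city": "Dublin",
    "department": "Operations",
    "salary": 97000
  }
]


Data: 5 records
Condition: age > 45

Checking each record:
  Dave Brown: 46 MATCH
  Sam Taylor: 59 MATCH
  Judy White: 29
  Karl Brown: 65 MATCH
  Grace Jones: 63 MATCH

Count: 4

4


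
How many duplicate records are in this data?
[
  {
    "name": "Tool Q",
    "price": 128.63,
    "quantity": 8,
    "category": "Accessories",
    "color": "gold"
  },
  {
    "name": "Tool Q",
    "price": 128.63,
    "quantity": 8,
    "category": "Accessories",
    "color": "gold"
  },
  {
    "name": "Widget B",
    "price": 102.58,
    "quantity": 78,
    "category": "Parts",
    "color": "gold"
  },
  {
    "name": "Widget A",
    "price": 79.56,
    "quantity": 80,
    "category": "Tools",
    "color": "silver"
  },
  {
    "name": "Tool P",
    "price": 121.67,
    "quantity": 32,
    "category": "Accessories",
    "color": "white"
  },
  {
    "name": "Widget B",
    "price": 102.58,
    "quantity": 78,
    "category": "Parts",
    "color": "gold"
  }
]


Checking 6 records for duplicates:

  Row 1: Tool Q ($128.63, qty 8)
  Row 2: Tool Q ($128.63, qty 8) <-- DUPLICATE
  Row 3: Widget B ($102.58, qty 78)
  Row 4: Widget A ($79.56, qty 80)
  Row 5: Tool P ($121.67, qty 32)
  Row 6: Widget B ($102.58, qty 78) <-- DUPLICATE

Duplicates found: 2
Unique records: 4

2 duplicates, 4 unique


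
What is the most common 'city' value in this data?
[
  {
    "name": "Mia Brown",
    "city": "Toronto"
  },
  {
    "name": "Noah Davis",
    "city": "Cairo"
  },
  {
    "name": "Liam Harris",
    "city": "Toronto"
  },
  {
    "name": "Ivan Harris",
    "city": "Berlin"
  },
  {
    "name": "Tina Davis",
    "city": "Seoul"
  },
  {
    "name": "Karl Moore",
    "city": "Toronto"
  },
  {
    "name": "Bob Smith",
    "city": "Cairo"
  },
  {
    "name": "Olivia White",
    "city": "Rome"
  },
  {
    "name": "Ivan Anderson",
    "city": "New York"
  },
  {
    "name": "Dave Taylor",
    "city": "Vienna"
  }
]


Counting 'city' values across 10 records:

  Toronto: 3 ###
  Cairo: 2 ##
  Berlin: 1 #
  Seoul: 1 #
  Rome: 1 #
  New York: 1 #
  Vienna: 1 #

Most common: Toronto (3 times)

Toronto (3 times)


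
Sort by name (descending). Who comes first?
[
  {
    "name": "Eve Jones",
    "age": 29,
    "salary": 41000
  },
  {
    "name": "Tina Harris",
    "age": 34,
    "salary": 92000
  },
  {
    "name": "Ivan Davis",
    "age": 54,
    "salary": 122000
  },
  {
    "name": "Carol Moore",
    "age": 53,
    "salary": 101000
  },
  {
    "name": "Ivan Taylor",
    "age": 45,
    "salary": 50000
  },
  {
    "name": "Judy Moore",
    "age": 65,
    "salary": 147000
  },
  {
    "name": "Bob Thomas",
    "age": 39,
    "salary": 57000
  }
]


Sort by: name (descending)

Sorted order:
  1. Tina Harris (name = Tina Harris)
  2. Judy Moore (name = Judy Moore)
  3. Ivan Taylor (name = Ivan Taylor)
  4. Ivan Davis (name = Ivan Davis)
  5. Eve Jones (name = Eve Jones)
  6. Carol Moore (name = Carol Moore)
  7. Bob Thomas (name = Bob Thomas)

First: Tina Harris

Tina Harris


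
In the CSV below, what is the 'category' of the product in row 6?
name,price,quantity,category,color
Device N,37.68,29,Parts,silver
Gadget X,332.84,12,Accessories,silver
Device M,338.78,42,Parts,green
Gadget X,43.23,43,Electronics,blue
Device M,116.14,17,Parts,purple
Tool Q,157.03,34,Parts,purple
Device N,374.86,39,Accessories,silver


Query: Row 6 ('Tool Q'), column 'category'
Value: Parts

Parts


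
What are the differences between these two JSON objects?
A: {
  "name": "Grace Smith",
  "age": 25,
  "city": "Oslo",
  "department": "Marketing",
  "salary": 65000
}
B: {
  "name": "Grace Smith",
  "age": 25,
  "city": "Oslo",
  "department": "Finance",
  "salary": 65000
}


Comparing each field (in key order):
  name: same
  age: same
  city: same
  department: DIFFERENT
  salary: same
Differences:
  department: Marketing -> Finance

1 field(s) changed

1 change: department


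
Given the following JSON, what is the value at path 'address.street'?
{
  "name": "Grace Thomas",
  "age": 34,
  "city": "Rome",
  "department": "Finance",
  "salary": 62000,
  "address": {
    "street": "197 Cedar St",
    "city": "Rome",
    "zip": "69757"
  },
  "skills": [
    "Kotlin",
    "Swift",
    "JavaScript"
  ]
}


Query: address.street
Path: address -> street
Value: 197 Cedar St

197 Cedar St


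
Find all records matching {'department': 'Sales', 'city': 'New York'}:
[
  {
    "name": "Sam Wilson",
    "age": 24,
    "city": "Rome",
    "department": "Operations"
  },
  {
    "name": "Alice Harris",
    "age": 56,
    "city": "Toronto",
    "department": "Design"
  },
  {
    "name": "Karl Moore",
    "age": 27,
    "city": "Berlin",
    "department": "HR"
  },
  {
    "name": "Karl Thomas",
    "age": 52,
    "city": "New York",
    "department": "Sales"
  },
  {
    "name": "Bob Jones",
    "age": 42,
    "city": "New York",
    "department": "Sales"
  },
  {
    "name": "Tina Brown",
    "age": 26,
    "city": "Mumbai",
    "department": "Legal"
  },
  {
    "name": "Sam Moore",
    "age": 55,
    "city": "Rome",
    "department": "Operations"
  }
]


Search criteria: {'department': 'Sales', 'city': 'New York'}

Checking 7 records:
  Sam Wilson: {department: Operations, city: Rome}
  Alice Harris: {department: Design, city: Toronto}
  Karl Moore: {department: HR, city: Berlin}
  Karl Thomas: {department: Sales, city: New York} <-- MATCH
  Bob Jones: {department: Sales, city: New York} <-- MATCH
  Tina Brown: {department: Legal, city: Mumbai}
  Sam Moore: {department: Operations, city: Rome}

Matches: ["Karl Thomas", "Bob Jones"]

["Karl Thomas", "Bob Jones"]


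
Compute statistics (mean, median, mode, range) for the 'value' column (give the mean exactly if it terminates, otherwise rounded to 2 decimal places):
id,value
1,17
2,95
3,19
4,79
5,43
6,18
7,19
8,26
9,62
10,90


Data: [17, 95, 19, 79, 43, 18, 19, 26, 62, 90]
Count: 10
Sum: 468
Mean: 468/10 = 46.8
Sorted: [17, 18, 19, 19, 26, 43, 62, 79, 90, 95]
Median: 34.5
Mode: 19 (2 times)
Range: 95 - 17 = 78
Min: 17, Max: 95

mean=46.8, median=34.5, mode=19, range=78


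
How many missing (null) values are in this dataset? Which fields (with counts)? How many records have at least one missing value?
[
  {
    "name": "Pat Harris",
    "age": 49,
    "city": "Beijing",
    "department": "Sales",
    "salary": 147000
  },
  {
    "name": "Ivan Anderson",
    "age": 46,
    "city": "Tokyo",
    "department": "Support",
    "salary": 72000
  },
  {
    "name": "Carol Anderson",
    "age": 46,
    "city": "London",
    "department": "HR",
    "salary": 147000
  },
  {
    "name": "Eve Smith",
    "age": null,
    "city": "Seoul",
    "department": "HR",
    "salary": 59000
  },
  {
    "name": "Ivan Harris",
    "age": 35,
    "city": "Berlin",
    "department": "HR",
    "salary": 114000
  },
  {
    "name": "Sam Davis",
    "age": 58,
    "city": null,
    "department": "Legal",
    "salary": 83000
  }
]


Checking for missing (null) values in 6 records:

  Pat Harris: complete
  Ivan Anderson: complete
  Carol Anderson: complete
  Eve Smith: age
  Ivan Harris: complete
  Sam Davis: city

Per field:
  name: 0 missing
  age: 1 missing
  city: 1 missing
  department: 0 missing
  salary: 0 missing

Total missing values: 2
Records with any missing: 2

2 missing values (age: 1, city: 1); 2 incomplete records


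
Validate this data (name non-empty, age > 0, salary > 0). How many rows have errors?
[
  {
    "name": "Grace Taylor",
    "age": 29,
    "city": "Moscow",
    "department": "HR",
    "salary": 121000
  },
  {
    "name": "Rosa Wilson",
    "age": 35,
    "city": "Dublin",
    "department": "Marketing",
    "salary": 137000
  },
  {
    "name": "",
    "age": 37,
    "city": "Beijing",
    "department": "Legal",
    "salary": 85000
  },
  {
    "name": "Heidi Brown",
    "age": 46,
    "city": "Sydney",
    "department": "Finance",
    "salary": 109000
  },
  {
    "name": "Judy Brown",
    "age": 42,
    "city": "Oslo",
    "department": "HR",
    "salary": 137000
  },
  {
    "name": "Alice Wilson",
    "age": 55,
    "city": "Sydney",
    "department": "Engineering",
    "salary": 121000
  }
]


Validating 6 records:
Rules: name non-empty, age > 0, salary > 0

  Row 1 (Grace Taylor): OK
  Row 2 (Rosa Wilson): OK
  Row 3 (???): empty name
  Row 4 (Heidi Brown): OK
  Row 5 (Judy Brown): OK
  Row 6 (Alice Wilson): OK

Total errors: 1

1 errors


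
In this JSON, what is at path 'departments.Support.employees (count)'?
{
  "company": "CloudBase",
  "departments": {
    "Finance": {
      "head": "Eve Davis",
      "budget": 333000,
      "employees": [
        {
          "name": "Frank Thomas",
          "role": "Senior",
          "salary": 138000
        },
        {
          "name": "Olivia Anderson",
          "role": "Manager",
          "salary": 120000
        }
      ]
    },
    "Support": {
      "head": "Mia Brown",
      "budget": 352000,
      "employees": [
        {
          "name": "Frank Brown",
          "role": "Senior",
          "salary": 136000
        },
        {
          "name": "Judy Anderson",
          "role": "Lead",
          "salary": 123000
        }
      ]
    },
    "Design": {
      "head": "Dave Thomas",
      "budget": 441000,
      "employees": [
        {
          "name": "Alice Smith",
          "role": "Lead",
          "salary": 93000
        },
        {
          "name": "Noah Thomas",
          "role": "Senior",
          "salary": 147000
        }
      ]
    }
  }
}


Path: departments.Support.employees (count)

Navigate:
  -> departments
  -> Support
  -> employees (array, length 2)

2


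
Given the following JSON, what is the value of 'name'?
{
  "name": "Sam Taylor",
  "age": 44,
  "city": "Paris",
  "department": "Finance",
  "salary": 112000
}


Looking up field 'name'
Value: Sam Taylor

Sam Taylor


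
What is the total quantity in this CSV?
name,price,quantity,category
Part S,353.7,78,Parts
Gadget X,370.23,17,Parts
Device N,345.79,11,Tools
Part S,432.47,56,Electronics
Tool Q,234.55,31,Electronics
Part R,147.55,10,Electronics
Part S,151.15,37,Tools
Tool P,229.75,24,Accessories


Computing total quantity:
Values: [78, 17, 11, 56, 31, 10, 37, 24]
Sum = 264

264


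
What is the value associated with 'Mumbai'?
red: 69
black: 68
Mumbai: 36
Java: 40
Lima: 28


Looking up key 'Mumbai'
Value: 36

36


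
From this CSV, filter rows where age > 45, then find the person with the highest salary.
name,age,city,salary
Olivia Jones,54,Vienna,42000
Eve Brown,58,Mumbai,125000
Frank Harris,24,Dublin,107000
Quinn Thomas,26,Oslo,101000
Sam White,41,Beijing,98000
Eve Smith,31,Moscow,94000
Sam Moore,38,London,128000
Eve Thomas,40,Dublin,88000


Filter: age > 45
Sort by: salary (descending)

Filtered records (2):
  Eve Brown, age 58, salary $125000
  Olivia Jones, age 54, salary $42000

Highest salary: Eve Brown ($125000)

Eve Brown


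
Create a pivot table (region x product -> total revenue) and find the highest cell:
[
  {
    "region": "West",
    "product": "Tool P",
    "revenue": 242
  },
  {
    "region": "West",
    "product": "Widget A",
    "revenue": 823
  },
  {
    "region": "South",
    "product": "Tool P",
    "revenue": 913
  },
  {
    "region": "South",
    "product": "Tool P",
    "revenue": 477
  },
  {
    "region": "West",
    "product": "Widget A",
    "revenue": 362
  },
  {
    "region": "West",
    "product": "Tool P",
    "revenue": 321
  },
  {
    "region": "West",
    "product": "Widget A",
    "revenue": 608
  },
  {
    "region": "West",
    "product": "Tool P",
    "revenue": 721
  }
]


Pivot: region (rows) x product (columns) -> total revenue

     Tool P        Widget A    
South         1390             0  
West          1284          1793  

Highest: West / Widget A = $1793

West / Widget A = $1793


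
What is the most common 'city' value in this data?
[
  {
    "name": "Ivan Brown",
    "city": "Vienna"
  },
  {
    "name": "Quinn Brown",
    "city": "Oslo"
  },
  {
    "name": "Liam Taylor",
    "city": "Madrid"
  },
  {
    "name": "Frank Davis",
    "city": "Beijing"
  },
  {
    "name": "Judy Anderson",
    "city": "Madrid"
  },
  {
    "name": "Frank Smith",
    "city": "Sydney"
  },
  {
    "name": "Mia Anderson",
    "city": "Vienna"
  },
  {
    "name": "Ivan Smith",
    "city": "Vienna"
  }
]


Counting 'city' values across 8 records:

  Vienna: 3 ###
  Madrid: 2 ##
  Oslo: 1 #
  Beijing: 1 #
  Sydney: 1 #

Most common: Vienna (3 times)

Vienna (3 times)


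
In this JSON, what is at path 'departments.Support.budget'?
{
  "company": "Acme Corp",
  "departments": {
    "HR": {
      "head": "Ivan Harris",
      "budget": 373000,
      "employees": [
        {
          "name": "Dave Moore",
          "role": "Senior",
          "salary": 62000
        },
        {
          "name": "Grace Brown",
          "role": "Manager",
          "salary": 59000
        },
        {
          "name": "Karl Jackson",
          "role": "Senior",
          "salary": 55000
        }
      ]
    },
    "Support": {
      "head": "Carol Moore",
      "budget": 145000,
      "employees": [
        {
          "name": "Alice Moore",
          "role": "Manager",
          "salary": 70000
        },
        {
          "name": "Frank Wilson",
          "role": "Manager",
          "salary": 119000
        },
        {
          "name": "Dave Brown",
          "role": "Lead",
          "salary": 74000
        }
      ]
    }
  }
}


Path: departments.Support.budget

Navigate:
  -> departments
  -> Support
  -> budget = 145000

145000
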